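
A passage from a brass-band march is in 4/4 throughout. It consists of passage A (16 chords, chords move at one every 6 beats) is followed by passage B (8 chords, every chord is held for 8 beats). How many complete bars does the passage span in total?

A: 16 × 6 = 96 beats = 24 bars.
B: 8 × 8 = 64 beats = 16 bars.
Total: 24 + 16 = 40 bars.

40 bars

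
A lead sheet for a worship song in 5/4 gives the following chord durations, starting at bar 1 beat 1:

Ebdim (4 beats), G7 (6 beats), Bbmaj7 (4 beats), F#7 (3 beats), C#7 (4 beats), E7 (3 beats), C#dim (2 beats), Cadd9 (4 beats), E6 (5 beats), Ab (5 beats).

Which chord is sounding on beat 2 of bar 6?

Beat 2 of bar 6 is beat (6−1)×5 + 2 = 27 overall.
Running totals: Ebdim ends at 4, G7 ends at 10, Bbmaj7 ends at 14, F#7 ends at 17, C#7 ends at 21, E7 ends at 24, C#dim ends at 26, Cadd9 ends at 30.
Beat 27 falls within Cadd9.

Cadd9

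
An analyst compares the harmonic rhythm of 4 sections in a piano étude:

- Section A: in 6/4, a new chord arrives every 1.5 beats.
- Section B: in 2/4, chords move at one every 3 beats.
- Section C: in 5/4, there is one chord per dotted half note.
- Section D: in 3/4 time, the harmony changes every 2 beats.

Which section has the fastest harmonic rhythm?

Section A

A: 6 beats/bar ÷ 1.5 beats/chord = 4 chords/bar.
B: 2 beats/bar ÷ 3 beats/chord = 2/3 chords/bar.
C: 5 beats/bar ÷ 3 beats/chord = 5/3 chords/bar.
D: 3 beats/bar ÷ 2 beats/chord = 1.5 chords/bar.
Fastest is A at 4 chords/bar.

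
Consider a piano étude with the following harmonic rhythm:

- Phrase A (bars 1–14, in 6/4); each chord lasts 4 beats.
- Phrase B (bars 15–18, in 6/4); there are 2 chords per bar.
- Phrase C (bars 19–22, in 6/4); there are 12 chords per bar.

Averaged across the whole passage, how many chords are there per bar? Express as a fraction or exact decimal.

3.5 chords per bar

A: 14 × 6 = 84 beats ÷ 4 = 21 chords.
B: 4 × 6 = 24 beats ÷ 3 = 8 chords.
C: 4 × 6 = 24 beats ÷ 0.5 = 48 chords.
Overall: 77 chords over 22 bars → 77/22 = 3.5 chords per bar.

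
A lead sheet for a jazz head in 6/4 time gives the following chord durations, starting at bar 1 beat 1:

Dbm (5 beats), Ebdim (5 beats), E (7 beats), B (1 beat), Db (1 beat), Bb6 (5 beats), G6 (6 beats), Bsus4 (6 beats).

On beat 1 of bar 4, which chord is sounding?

Db

Beat 1 of bar 4 is beat (4−1)×6 + 1 = 19 overall.
Running totals: Dbm ends at 5, Ebdim ends at 10, E ends at 17, B ends at 18, Db ends at 19.
Beat 19 falls within Db.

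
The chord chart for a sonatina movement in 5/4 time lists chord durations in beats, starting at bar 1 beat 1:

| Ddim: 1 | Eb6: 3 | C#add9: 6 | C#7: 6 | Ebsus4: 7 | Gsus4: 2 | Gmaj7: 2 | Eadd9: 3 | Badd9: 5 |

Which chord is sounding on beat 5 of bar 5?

Beat 5 of bar 5 is beat (5−1)×5 + 5 = 25 overall.
Running totals: Ddim ends at 1, Eb6 ends at 4, C#add9 ends at 10, C#7 ends at 16, Ebsus4 ends at 23, Gsus4 ends at 25.
Beat 25 falls within Gsus4.

Gsus4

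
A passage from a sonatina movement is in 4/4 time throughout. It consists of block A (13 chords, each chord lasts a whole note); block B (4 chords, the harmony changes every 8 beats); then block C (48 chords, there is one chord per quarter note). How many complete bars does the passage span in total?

33 bars

A: 13 × 4 = 52 beats = 13 bars.
B: 4 × 8 = 32 beats = 8 bars.
C: 48 × 1 = 48 beats = 12 bars.
Total: 13 + 8 + 12 = 33 bars.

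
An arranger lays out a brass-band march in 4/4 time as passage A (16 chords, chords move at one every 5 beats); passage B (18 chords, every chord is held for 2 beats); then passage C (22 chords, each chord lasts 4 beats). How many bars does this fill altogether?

A: 16 × 5 = 80 beats = 20 bars.
B: 18 × 2 = 36 beats = 9 bars.
C: 22 × 4 = 88 beats = 22 bars.
Total: 20 + 9 + 22 = 51 bars.

51 bars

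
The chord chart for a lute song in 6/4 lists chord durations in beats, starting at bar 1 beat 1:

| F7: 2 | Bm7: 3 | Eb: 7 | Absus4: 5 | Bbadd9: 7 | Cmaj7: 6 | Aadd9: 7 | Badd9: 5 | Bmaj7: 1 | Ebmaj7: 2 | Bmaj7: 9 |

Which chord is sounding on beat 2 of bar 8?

Ebmaj7

Beat 2 of bar 8 is beat (8−1)×6 + 2 = 44 overall.
Running totals: F7 ends at 2, Bm7 ends at 5, Eb ends at 12, Absus4 ends at 17, Bbadd9 ends at 24, Cmaj7 ends at 30, Aadd9 ends at 37, Badd9 ends at 42, Bmaj7 ends at 43, Ebmaj7 ends at 45.
Beat 44 falls within Ebmaj7.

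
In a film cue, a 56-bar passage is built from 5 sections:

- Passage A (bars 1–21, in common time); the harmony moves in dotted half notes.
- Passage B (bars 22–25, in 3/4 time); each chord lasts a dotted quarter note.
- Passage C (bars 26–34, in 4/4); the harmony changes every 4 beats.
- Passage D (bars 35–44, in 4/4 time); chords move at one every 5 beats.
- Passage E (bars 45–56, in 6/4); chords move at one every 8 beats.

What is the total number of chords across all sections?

62 chords

A: 21 bars × 4 beats = 84 beats; 3 beats/chord → 28 chords.
B: 4 bars × 3 beats = 12 beats; 1.5 beats/chord → 8 chords.
C: 9 bars × 4 beats = 36 beats; 4 beats/chord → 9 chords.
D: 10 bars × 4 beats = 40 beats; 5 beats/chord → 8 chords.
E: 12 bars × 6 beats = 72 beats; 8 beats/chord → 9 chords.
Total: 28 + 8 + 9 + 8 + 9 = 62.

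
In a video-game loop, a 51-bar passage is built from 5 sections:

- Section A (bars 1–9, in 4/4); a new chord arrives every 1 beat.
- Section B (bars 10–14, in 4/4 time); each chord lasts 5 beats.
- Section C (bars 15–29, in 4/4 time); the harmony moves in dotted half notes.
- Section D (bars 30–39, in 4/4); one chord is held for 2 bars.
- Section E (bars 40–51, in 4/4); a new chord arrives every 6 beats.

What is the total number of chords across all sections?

A: 9·4 = 36 beats, 36/1 = 36 chords.
B: 5·4 = 20 beats, 20/5 = 4 chords.
C: 15·4 = 60 beats, 60/3 = 20 chords.
D: 10·4 = 40 beats, 40/8 = 5 chords.
E: 12·4 = 48 beats, 48/6 = 8 chords.
Total: 36 + 4 + 20 + 5 + 8 = 73.

73 chords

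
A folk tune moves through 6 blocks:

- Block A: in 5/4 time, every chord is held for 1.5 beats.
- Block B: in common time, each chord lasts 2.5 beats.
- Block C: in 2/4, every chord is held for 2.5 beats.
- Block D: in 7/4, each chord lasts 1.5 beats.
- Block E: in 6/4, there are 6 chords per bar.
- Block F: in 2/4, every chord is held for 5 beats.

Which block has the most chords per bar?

A: each chord is 1.5 beats in 5/4, so 10/3 per bar.
B: each chord is 2.5 beats in 4/4, so 1.6 per bar.
C: each chord is 2.5 beats in 2/4, so 0.8 per bar.
D: each chord is 1.5 beats in 7/4, so 14/3 per bar.
E: each chord is 1 beat in 6/4, so 6 per bar.
F: each chord is 5 beats in 2/4, so 0.4 per bar.
Fastest is E at 6 chords/bar.

Block E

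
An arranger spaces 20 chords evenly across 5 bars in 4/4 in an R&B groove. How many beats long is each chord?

1 beat

5 bars × 4 beats/bar = 20 beats total.
20 beats ÷ 20 chords = 1 beats per chord.
(That is a quarter note.)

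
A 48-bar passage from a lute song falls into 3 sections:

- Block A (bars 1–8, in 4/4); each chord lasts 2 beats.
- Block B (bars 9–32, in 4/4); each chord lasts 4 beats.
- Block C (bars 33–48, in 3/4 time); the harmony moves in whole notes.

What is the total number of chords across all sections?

52 chords

A has 32 beats and chords last 2 each, so 16 chords.
B has 96 beats and chords last 4 each, so 24 chords.
C has 48 beats and chords last 4 each, so 12 chords.
Total: 16 + 24 + 12 = 52.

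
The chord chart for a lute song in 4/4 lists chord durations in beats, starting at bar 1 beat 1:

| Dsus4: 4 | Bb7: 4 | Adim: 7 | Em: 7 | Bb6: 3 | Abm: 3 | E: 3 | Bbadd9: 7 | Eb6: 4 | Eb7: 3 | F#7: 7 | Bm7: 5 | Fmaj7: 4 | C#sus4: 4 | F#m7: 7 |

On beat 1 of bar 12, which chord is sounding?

Eb7

Beat 1 of bar 12 is beat (12−1)×4 + 1 = 45 overall.
Running totals: Dsus4 ends at 4, Bb7 ends at 8, Adim ends at 15, Em ends at 22, Bb6 ends at 25, Abm ends at 28, E ends at 31, Bbadd9 ends at 38, Eb6 ends at 42, Eb7 ends at 45.
Beat 45 falls within Eb7.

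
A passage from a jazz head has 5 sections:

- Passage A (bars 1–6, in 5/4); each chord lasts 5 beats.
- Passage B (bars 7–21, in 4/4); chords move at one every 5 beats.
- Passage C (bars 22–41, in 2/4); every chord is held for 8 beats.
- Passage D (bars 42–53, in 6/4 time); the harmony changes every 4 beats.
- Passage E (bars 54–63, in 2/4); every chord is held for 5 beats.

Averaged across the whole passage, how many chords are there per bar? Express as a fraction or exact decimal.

5/7 chords per bar

A: 6 × 5 = 30 beats ÷ 5 = 6 chords.
B: 15 × 4 = 60 beats ÷ 5 = 12 chords.
C: 20 × 2 = 40 beats ÷ 8 = 5 chords.
D: 12 × 6 = 72 beats ÷ 4 = 18 chords.
E: 10 × 2 = 20 beats ÷ 5 = 4 chords.
Overall: 45 chords over 63 bars → 45/63 = 5/7 chords per bar.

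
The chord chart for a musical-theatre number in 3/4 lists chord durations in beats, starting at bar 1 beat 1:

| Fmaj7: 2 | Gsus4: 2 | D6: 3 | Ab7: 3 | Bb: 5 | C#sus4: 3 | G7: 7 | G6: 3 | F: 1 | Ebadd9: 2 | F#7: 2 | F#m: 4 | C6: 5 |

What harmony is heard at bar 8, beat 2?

Beat 2 of bar 8 is beat (8−1)×3 + 2 = 23 overall.
Running totals: Fmaj7 ends at 2, Gsus4 ends at 4, D6 ends at 7, Ab7 ends at 10, Bb ends at 15, C#sus4 ends at 18, G7 ends at 25.
Beat 23 falls within G7.

G7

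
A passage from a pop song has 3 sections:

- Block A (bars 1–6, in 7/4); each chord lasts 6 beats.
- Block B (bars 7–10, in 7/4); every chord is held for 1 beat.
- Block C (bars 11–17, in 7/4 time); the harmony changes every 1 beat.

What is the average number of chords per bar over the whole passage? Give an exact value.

84/17 chords per bar

A: 6 × 7 = 42 beats ÷ 6 = 7 chords.
B: 4 × 7 = 28 beats ÷ 1 = 28 chords.
C: 7 × 7 = 49 beats ÷ 1 = 49 chords.
Overall: 84 chords over 17 bars → 84/17 = 84/17 chords per bar.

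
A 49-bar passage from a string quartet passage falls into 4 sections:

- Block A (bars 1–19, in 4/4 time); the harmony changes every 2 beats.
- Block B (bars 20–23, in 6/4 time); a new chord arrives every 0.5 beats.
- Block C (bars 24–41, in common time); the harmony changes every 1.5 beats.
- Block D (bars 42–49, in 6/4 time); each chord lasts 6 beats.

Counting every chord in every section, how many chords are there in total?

142 chords

A has 76 beats and chords last 2 each, so 38 chords.
B has 24 beats and chords last 0.5 each, so 48 chords.
C has 72 beats and chords last 1.5 each, so 48 chords.
D has 48 beats and chords last 6 each, so 8 chords.
Total: 38 + 48 + 48 + 8 = 142.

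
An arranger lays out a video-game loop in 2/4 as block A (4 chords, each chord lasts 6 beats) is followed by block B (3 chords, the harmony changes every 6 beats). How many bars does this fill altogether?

21 bars

A: 4 × 6 = 24 beats = 12 bars.
B: 3 × 6 = 18 beats = 9 bars.
Total: 12 + 9 = 21 bars.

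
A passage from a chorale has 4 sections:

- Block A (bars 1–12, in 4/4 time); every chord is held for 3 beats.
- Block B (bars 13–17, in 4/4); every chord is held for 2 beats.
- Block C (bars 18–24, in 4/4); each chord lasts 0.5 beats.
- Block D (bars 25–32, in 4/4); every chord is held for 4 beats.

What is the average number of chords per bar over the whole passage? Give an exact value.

A: 12 bars of 4 beats is 48 beats; at 3 beats each that's 16 chords.
B: 5 bars of 4 beats is 20 beats; at 2 beats each that's 10 chords.
C: 7 bars of 4 beats is 28 beats; at 0.5 beats each that's 56 chords.
D: 8 bars of 4 beats is 32 beats; at 4 beats each that's 8 chords.
Overall: 90 chords over 32 bars → 90/32 = 45/16 chords per bar.

45/16 chords per bar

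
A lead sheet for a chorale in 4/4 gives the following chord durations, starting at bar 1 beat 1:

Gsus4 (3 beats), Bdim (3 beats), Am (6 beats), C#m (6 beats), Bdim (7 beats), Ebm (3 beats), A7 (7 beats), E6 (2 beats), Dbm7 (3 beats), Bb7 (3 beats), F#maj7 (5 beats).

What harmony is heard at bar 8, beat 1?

A7

Beat 1 of bar 8 is beat (8−1)×4 + 1 = 29 overall.
Running totals: Gsus4 ends at 3, Bdim ends at 6, Am ends at 12, C#m ends at 18, Bdim ends at 25, Ebm ends at 28, A7 ends at 35.
Beat 29 falls within A7.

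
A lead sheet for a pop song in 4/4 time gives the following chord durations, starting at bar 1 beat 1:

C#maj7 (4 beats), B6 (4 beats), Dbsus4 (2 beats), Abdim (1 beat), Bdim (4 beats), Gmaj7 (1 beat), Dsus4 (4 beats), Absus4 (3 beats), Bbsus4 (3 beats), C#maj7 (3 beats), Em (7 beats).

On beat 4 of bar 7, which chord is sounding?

Beat 4 of bar 7 is beat (7−1)×4 + 4 = 28 overall.
Running totals: C#maj7 ends at 4, B6 ends at 8, Dbsus4 ends at 10, Abdim ends at 11, Bdim ends at 15, Gmaj7 ends at 16, Dsus4 ends at 20, Absus4 ends at 23, Bbsus4 ends at 26, C#maj7 ends at 29.
Beat 28 falls within C#maj7.

C#maj7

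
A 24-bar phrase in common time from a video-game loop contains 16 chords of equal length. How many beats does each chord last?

6 beats

24 bars × 4 beats/bar = 96 beats total.
96 beats ÷ 16 chords = 6 beats per chord.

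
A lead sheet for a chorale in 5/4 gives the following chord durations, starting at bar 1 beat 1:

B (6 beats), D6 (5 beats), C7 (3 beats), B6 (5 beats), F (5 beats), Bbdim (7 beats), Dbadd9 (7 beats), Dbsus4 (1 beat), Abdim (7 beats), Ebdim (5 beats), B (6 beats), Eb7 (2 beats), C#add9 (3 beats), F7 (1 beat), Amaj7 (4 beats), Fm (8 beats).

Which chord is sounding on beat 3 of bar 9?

Beat 3 of bar 9 is beat (9−1)×5 + 3 = 43 overall.
Running totals: B ends at 6, D6 ends at 11, C7 ends at 14, B6 ends at 19, F ends at 24, Bbdim ends at 31, Dbadd9 ends at 38, Dbsus4 ends at 39, Abdim ends at 46.
Beat 43 falls within Abdim.

Abdim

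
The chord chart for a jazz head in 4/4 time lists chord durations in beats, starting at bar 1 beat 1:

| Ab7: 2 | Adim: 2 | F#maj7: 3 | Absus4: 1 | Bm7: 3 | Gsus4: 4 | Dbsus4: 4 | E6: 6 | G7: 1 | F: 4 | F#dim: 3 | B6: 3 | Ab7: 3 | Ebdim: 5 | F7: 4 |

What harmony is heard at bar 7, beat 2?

G7

Beat 2 of bar 7 is beat (7−1)×4 + 2 = 26 overall.
Running totals: Ab7 ends at 2, Adim ends at 4, F#maj7 ends at 7, Absus4 ends at 8, Bm7 ends at 11, Gsus4 ends at 15, Dbsus4 ends at 19, E6 ends at 25, G7 ends at 26.
Beat 26 falls within G7.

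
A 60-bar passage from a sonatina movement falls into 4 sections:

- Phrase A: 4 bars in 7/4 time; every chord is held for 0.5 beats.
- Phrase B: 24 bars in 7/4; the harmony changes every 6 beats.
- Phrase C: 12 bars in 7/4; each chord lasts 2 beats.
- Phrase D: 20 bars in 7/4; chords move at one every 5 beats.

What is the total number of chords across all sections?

154 chords

A: 4·7 = 28 beats, 28/0.5 = 56 chords.
B: 24·7 = 168 beats, 168/6 = 28 chords.
C: 12·7 = 84 beats, 84/2 = 42 chords.
D: 20·7 = 140 beats, 140/5 = 28 chords.
Total: 56 + 28 + 42 + 28 = 154.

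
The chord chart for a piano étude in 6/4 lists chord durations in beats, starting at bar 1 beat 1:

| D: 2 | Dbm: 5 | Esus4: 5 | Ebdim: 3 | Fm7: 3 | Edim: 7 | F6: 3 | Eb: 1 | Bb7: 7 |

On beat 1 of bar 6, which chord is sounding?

Bb7

Beat 1 of bar 6 is beat (6−1)×6 + 1 = 31 overall.
Running totals: D ends at 2, Dbm ends at 7, Esus4 ends at 12, Ebdim ends at 15, Fm7 ends at 18, Edim ends at 25, F6 ends at 28, Eb ends at 29, Bb7 ends at 36.
Beat 31 falls within Bb7.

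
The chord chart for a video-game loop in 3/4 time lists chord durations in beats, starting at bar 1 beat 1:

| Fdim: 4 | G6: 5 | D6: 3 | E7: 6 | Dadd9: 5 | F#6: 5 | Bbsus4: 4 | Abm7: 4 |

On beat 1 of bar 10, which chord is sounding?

F#6

Beat 1 of bar 10 is beat (10−1)×3 + 1 = 28 overall.
Running totals: Fdim ends at 4, G6 ends at 9, D6 ends at 12, E7 ends at 18, Dadd9 ends at 23, F#6 ends at 28.
Beat 28 falls within F#6.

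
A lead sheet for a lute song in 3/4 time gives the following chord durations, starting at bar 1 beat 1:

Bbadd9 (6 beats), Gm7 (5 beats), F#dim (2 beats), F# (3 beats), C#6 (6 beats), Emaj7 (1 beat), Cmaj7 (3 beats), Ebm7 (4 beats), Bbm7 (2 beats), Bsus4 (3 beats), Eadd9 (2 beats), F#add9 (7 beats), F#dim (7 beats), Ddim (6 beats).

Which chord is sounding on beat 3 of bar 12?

Beat 3 of bar 12 is beat (12−1)×3 + 3 = 36 overall.
Running totals: Bbadd9 ends at 6, Gm7 ends at 11, F#dim ends at 13, F# ends at 16, C#6 ends at 22, Emaj7 ends at 23, Cmaj7 ends at 26, Ebm7 ends at 30, Bbm7 ends at 32, Bsus4 ends at 35, Eadd9 ends at 37.
Beat 36 falls within Eadd9.

Eadd9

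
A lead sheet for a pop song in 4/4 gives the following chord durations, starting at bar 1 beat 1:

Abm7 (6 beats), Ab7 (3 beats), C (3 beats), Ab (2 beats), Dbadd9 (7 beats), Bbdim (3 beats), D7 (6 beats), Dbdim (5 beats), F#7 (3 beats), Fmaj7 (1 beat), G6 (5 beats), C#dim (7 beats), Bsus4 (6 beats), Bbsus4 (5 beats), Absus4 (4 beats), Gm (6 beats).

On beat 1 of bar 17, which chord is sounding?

Beat 1 of bar 17 is beat (17−1)×4 + 1 = 65 overall.
Running totals: Abm7 ends at 6, Ab7 ends at 9, C ends at 12, Ab ends at 14, Dbadd9 ends at 21, Bbdim ends at 24, D7 ends at 30, Dbdim ends at 35, F#7 ends at 38, Fmaj7 ends at 39, G6 ends at 44, C#dim ends at 51, Bsus4 ends at 57, Bbsus4 ends at 62, Absus4 ends at 66.
Beat 65 falls within Absus4.

Absus4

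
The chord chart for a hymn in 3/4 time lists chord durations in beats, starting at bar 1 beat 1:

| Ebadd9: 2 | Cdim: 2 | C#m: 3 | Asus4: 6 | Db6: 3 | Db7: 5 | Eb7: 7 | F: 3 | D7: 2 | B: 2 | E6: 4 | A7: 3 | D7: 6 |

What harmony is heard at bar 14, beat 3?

A7

Beat 3 of bar 14 is beat (14−1)×3 + 3 = 42 overall.
Running totals: Ebadd9 ends at 2, Cdim ends at 4, C#m ends at 7, Asus4 ends at 13, Db6 ends at 16, Db7 ends at 21, Eb7 ends at 28, F ends at 31, D7 ends at 33, B ends at 35, E6 ends at 39, A7 ends at 42.
Beat 42 falls within A7.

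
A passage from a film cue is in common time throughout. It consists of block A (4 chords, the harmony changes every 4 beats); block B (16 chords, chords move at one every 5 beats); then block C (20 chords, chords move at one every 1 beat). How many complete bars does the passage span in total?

29 bars

A: 4 × 4 = 16 beats = 4 bars.
B: 16 × 5 = 80 beats = 20 bars.
C: 20 × 1 = 20 beats = 5 bars.
Total: 4 + 20 + 5 = 29 bars.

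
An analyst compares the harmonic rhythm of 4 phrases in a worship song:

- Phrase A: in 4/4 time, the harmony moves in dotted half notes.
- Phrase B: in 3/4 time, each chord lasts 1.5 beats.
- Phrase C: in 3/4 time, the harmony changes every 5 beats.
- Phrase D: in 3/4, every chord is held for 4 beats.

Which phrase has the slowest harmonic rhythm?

Phrase C

A: 4/3 = 4/3 chords/bar.
B: 3/1.5 = 2 chords/bar.
C: 3/5 = 0.6 chords/bar.
D: 3/4 = 0.75 chords/bar.
Slowest is C at 0.6 chords/bar.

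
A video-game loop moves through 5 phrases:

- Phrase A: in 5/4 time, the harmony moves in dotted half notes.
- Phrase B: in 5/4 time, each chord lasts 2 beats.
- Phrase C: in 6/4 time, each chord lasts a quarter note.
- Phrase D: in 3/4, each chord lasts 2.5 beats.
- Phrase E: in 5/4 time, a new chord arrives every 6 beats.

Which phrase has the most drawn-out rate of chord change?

A: 5/3 = 5/3 chords/bar.
B: 5/2 = 2.5 chords/bar.
C: 6/1 = 6 chords/bar.
D: 3/2.5 = 1.2 chords/bar.
E: 5/6 = 5/6 chords/bar.
Slowest is E at 5/6 chords/bar.

Phrase E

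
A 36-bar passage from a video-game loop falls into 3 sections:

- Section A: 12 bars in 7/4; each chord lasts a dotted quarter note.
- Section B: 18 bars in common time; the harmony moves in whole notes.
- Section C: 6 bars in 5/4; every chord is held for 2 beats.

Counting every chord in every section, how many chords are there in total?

A: 12 bars × 7 beats = 84 beats; 1.5 beats/chord → 56 chords.
B: 18 bars × 4 beats = 72 beats; 4 beats/chord → 18 chords.
C: 6 bars × 5 beats = 30 beats; 2 beats/chord → 15 chords.
Total: 56 + 18 + 15 = 89.

89 chords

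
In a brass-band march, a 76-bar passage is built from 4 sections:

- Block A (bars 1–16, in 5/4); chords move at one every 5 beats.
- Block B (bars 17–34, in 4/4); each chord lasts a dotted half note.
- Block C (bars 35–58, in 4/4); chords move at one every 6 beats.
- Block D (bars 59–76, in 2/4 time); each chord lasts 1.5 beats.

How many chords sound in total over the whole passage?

A: 16 bars × 5 beats = 80 beats; 5 beats/chord → 16 chords.
B: 18 bars × 4 beats = 72 beats; 3 beats/chord → 24 chords.
C: 24 bars × 4 beats = 96 beats; 6 beats/chord → 16 chords.
D: 18 bars × 2 beats = 36 beats; 1.5 beats/chord → 24 chords.
Total: 16 + 24 + 16 + 24 = 80.

80 chords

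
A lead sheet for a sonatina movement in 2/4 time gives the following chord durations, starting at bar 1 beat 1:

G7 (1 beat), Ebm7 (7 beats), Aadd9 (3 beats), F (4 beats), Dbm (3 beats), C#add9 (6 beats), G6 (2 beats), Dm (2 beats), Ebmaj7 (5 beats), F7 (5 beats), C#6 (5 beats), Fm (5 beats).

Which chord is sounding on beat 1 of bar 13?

G6

Beat 1 of bar 13 is beat (13−1)×2 + 1 = 25 overall.
Running totals: G7 ends at 1, Ebm7 ends at 8, Aadd9 ends at 11, F ends at 15, Dbm ends at 18, C#add9 ends at 24, G6 ends at 26.
Beat 25 falls within G6.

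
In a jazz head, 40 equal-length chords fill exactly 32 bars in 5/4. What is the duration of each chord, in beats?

4 beats

32 bars × 5 beats/bar = 160 beats total.
160 beats ÷ 40 chords = 4 beats per chord.
(That is a whole note.)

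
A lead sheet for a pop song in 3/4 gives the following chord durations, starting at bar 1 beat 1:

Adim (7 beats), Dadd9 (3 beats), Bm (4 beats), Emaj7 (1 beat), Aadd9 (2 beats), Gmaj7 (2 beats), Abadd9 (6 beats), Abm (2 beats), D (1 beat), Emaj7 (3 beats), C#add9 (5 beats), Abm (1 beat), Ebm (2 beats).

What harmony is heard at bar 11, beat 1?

Emaj7

Beat 1 of bar 11 is beat (11−1)×3 + 1 = 31 overall.
Running totals: Adim ends at 7, Dadd9 ends at 10, Bm ends at 14, Emaj7 ends at 15, Aadd9 ends at 17, Gmaj7 ends at 19, Abadd9 ends at 25, Abm ends at 27, D ends at 28, Emaj7 ends at 31.
Beat 31 falls within Emaj7.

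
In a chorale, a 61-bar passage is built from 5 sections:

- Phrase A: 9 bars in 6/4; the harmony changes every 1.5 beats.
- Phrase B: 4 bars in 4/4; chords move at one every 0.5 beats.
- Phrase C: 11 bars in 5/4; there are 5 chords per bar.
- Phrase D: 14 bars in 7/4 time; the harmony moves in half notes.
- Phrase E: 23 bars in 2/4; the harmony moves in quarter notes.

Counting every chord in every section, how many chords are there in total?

218 chords

A: 9·6 = 54 beats, 54/1.5 = 36 chords.
B: 4·4 = 16 beats, 16/0.5 = 32 chords.
C: 11·5 = 55 beats, 55/1 = 55 chords.
D: 14·7 = 98 beats, 98/2 = 49 chords.
E: 23·2 = 46 beats, 46/1 = 46 chords.
Total: 36 + 32 + 55 + 49 + 46 = 218.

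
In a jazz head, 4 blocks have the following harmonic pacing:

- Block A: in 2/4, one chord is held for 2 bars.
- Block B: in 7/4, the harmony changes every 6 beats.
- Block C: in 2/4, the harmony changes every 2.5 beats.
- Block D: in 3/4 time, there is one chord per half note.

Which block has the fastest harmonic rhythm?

Block D

A: 2 beats/bar ÷ 4 beats/chord = 0.5 chords/bar.
B: 7 beats/bar ÷ 6 beats/chord = 7/6 chords/bar.
C: 2 beats/bar ÷ 2.5 beats/chord = 0.8 chords/bar.
D: 3 beats/bar ÷ 2 beats/chord = 1.5 chords/bar.
Fastest is D at 1.5 chords/bar.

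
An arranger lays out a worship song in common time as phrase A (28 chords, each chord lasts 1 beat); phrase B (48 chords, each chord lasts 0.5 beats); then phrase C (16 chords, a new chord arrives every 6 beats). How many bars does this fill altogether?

A: 28 × 1 = 28 beats = 7 bars.
B: 48 × 0.5 = 24 beats = 6 bars.
C: 16 × 6 = 96 beats = 24 bars.
Total: 7 + 6 + 24 = 37 bars.

37 bars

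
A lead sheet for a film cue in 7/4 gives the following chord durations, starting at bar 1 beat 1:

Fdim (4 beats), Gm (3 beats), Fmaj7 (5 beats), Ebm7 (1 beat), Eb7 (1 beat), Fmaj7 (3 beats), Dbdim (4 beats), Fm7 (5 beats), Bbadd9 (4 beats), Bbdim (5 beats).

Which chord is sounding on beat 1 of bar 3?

Beat 1 of bar 3 is beat (3−1)×7 + 1 = 15 overall.
Running totals: Fdim ends at 4, Gm ends at 7, Fmaj7 ends at 12, Ebm7 ends at 13, Eb7 ends at 14, Fmaj7 ends at 17.
Beat 15 falls within Fmaj7.

Fmaj7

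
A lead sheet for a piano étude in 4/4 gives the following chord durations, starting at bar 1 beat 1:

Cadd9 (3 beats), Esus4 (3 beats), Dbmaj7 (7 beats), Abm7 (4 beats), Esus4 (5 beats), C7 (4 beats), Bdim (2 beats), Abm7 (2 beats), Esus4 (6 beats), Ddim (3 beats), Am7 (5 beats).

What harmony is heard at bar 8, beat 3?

Beat 3 of bar 8 is beat (8−1)×4 + 3 = 31 overall.
Running totals: Cadd9 ends at 3, Esus4 ends at 6, Dbmaj7 ends at 13, Abm7 ends at 17, Esus4 ends at 22, C7 ends at 26, Bdim ends at 28, Abm7 ends at 30, Esus4 ends at 36.
Beat 31 falls within Esus4.

Esus4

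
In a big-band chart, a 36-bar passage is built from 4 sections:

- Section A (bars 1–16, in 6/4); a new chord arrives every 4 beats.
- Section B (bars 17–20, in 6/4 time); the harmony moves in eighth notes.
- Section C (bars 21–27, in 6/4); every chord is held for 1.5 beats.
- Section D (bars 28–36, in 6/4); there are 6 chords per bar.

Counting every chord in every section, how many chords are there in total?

154 chords

A: 16·6 = 96 beats, 96/4 = 24 chords.
B: 4·6 = 24 beats, 24/0.5 = 48 chords.
C: 7·6 = 42 beats, 42/1.5 = 28 chords.
D: 9·6 = 54 beats, 54/1 = 54 chords.
Total: 24 + 48 + 28 + 54 = 154.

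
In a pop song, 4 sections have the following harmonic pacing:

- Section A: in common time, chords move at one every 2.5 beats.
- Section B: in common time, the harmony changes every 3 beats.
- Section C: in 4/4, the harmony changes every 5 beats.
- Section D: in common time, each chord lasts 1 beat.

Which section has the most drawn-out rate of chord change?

Section C

A: 4/2.5 = 1.6 chords/bar.
B: 4/3 = 4/3 chords/bar.
C: 4/5 = 0.8 chords/bar.
D: 4/1 = 4 chords/bar.
Slowest is C at 0.8 chords/bar.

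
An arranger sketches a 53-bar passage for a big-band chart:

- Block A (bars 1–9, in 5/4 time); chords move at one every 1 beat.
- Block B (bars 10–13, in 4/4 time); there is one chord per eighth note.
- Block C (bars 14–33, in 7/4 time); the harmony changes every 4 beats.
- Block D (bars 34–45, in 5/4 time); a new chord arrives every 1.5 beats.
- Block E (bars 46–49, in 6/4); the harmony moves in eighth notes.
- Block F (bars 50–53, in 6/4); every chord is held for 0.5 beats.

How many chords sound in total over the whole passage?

248 chords

A has 45 beats and chords last 1 each, so 45 chords.
B has 16 beats and chords last 0.5 each, so 32 chords.
C has 140 beats and chords last 4 each, so 35 chords.
D has 60 beats and chords last 1.5 each, so 40 chords.
E has 24 beats and chords last 0.5 each, so 48 chords.
F has 24 beats and chords last 0.5 each, so 48 chords.
Total: 45 + 32 + 35 + 40 + 48 + 48 = 248.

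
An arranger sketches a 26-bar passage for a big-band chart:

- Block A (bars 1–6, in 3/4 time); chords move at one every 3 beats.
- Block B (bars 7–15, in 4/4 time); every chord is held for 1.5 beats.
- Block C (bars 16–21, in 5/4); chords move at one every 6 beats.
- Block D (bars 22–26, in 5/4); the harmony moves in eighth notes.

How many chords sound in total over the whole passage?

85 chords

A has 18 beats and chords last 3 each, so 6 chords.
B has 36 beats and chords last 1.5 each, so 24 chords.
C has 30 beats and chords last 6 each, so 5 chords.
D has 25 beats and chords last 0.5 each, so 50 chords.
Total: 6 + 24 + 5 + 50 = 85.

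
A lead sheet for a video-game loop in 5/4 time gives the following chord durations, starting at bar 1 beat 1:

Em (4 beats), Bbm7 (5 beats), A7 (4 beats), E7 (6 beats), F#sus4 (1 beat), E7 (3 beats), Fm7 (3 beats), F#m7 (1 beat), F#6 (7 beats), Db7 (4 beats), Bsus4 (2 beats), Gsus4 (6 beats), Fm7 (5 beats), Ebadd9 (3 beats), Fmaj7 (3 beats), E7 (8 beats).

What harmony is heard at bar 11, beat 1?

Beat 1 of bar 11 is beat (11−1)×5 + 1 = 51 overall.
Running totals: Em ends at 4, Bbm7 ends at 9, A7 ends at 13, E7 ends at 19, F#sus4 ends at 20, E7 ends at 23, Fm7 ends at 26, F#m7 ends at 27, F#6 ends at 34, Db7 ends at 38, Bsus4 ends at 40, Gsus4 ends at 46, Fm7 ends at 51.
Beat 51 falls within Fm7.

Fm7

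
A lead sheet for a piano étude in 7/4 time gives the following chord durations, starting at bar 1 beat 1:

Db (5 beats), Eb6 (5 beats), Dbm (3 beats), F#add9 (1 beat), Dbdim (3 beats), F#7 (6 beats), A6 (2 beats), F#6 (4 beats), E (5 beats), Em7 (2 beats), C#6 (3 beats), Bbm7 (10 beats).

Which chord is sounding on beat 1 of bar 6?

Beat 1 of bar 6 is beat (6−1)×7 + 1 = 36 overall.
Running totals: Db ends at 5, Eb6 ends at 10, Dbm ends at 13, F#add9 ends at 14, Dbdim ends at 17, F#7 ends at 23, A6 ends at 25, F#6 ends at 29, E ends at 34, Em7 ends at 36.
Beat 36 falls within Em7.

Em7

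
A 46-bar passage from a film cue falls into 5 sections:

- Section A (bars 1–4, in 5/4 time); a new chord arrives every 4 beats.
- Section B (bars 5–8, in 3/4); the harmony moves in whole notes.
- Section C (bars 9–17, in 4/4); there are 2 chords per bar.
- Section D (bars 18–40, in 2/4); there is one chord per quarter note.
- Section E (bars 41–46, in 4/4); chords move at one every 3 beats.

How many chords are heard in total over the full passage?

80 chords

A: 4·5 = 20 beats, 20/4 = 5 chords.
B: 4·3 = 12 beats, 12/4 = 3 chords.
C: 9·4 = 36 beats, 36/2 = 18 chords.
D: 23·2 = 46 beats, 46/1 = 46 chords.
E: 6·4 = 24 beats, 24/3 = 8 chords.
Total: 5 + 3 + 18 + 46 + 8 = 80.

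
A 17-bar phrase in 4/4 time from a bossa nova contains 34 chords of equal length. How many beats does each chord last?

2 beats

17 bars × 4 beats/bar = 68 beats total.
68 beats ÷ 34 chords = 2 beats per chord.
(That is a half note.)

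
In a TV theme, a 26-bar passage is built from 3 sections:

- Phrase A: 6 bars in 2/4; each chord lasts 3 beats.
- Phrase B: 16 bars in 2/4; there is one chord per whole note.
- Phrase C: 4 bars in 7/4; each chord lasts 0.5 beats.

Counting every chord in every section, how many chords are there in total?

68 chords

A has 12 beats and chords last 3 each, so 4 chords.
B has 32 beats and chords last 4 each, so 8 chords.
C has 28 beats and chords last 0.5 each, so 56 chords.
Total: 4 + 8 + 56 = 68.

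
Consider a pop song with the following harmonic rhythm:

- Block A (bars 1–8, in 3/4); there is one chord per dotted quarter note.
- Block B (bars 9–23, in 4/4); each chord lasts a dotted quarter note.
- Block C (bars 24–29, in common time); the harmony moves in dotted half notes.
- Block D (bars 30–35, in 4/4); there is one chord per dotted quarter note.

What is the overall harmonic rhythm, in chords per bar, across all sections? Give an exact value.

A: 8 × 3 = 24 beats ÷ 1.5 = 16 chords.
B: 15 × 4 = 60 beats ÷ 1.5 = 40 chords.
C: 6 × 4 = 24 beats ÷ 3 = 8 chords.
D: 6 × 4 = 24 beats ÷ 1.5 = 16 chords.
Overall: 80 chords over 35 bars → 80/35 = 16/7 chords per bar.

16/7 chords per bar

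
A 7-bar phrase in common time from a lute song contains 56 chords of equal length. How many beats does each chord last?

0.5 beats

7 bars × 4 beats/bar = 28 beats total.
28 beats ÷ 56 chords = 0.5 beats per chord.
(That is an eighth note.)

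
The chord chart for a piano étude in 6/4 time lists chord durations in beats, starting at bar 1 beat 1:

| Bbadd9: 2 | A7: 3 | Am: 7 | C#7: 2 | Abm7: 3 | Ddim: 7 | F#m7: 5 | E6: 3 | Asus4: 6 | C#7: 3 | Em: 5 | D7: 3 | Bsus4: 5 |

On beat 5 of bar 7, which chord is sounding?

C#7

Beat 5 of bar 7 is beat (7−1)×6 + 5 = 41 overall.
Running totals: Bbadd9 ends at 2, A7 ends at 5, Am ends at 12, C#7 ends at 14, Abm7 ends at 17, Ddim ends at 24, F#m7 ends at 29, E6 ends at 32, Asus4 ends at 38, C#7 ends at 41.
Beat 41 falls within C#7.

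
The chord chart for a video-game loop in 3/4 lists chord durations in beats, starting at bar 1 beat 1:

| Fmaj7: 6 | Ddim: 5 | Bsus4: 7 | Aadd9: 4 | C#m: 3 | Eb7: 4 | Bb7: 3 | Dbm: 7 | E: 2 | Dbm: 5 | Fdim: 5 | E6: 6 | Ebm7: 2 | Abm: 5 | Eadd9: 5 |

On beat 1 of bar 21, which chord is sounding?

Abm

Beat 1 of bar 21 is beat (21−1)×3 + 1 = 61 overall.
Running totals: Fmaj7 ends at 6, Ddim ends at 11, Bsus4 ends at 18, Aadd9 ends at 22, C#m ends at 25, Eb7 ends at 29, Bb7 ends at 32, Dbm ends at 39, E ends at 41, Dbm ends at 46, Fdim ends at 51, E6 ends at 57, Ebm7 ends at 59, Abm ends at 64.
Beat 61 falls within Abm.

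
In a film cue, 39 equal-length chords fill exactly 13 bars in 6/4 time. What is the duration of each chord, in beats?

2 beats

13 bars × 6 beats/bar = 78 beats total.
78 beats ÷ 39 chords = 2 beats per chord.
(That is a half note.)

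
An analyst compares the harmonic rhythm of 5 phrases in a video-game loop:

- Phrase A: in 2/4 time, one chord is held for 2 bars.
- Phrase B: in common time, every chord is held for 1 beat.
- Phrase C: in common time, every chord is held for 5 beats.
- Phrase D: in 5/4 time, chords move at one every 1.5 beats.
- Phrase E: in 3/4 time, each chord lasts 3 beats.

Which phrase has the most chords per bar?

Phrase B

A: 2/4 = 0.5 chords/bar.
B: 4/1 = 4 chords/bar.
C: 4/5 = 0.8 chords/bar.
D: 5/1.5 = 10/3 chords/bar.
E: 3/3 = 1 chord/bar.
Fastest is B at 4 chords/bar.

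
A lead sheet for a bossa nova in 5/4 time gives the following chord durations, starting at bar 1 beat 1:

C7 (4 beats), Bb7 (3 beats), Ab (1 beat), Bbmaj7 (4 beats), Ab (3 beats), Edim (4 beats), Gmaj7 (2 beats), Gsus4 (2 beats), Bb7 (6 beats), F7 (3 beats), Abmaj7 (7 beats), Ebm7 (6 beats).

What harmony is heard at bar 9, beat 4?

Ebm7

Beat 4 of bar 9 is beat (9−1)×5 + 4 = 44 overall.
Running totals: C7 ends at 4, Bb7 ends at 7, Ab ends at 8, Bbmaj7 ends at 12, Ab ends at 15, Edim ends at 19, Gmaj7 ends at 21, Gsus4 ends at 23, Bb7 ends at 29, F7 ends at 32, Abmaj7 ends at 39, Ebm7 ends at 45.
Beat 44 falls within Ebm7.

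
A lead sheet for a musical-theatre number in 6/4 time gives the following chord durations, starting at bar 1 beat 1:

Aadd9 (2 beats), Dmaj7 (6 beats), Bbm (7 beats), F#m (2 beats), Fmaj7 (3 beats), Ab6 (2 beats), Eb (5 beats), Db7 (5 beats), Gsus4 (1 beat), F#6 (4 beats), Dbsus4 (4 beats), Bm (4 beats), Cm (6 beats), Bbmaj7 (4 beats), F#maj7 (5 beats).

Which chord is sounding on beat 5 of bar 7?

Dbsus4

Beat 5 of bar 7 is beat (7−1)×6 + 5 = 41 overall.
Running totals: Aadd9 ends at 2, Dmaj7 ends at 8, Bbm ends at 15, F#m ends at 17, Fmaj7 ends at 20, Ab6 ends at 22, Eb ends at 27, Db7 ends at 32, Gsus4 ends at 33, F#6 ends at 37, Dbsus4 ends at 41.
Beat 41 falls within Dbsus4.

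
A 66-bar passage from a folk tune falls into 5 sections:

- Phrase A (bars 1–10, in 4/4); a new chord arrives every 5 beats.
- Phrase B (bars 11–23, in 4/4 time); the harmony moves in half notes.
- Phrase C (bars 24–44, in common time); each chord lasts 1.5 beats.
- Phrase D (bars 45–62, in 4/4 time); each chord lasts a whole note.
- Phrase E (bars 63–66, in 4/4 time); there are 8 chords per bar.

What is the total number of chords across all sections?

140 chords

A: 10·4 = 40 beats, 40/5 = 8 chords.
B: 13·4 = 52 beats, 52/2 = 26 chords.
C: 21·4 = 84 beats, 84/1.5 = 56 chords.
D: 18·4 = 72 beats, 72/4 = 18 chords.
E: 4·4 = 16 beats, 16/0.5 = 32 chords.
Total: 8 + 26 + 56 + 18 + 32 = 140.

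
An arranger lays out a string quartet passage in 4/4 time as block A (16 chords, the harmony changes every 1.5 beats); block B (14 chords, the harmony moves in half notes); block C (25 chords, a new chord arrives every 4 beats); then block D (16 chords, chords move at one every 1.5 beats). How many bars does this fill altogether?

44 bars

A: 16 × 1.5 = 24 beats = 6 bars.
B: 14 × 2 = 28 beats = 7 bars.
C: 25 × 4 = 100 beats = 25 bars.
D: 16 × 1.5 = 24 beats = 6 bars.
Total: 6 + 7 + 25 + 6 = 44 bars.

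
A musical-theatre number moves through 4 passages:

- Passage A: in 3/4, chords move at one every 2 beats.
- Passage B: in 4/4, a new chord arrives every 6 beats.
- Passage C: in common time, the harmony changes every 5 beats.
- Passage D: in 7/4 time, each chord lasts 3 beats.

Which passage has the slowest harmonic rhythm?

Passage B

A: 3 beats/bar ÷ 2 beats/chord = 1.5 chords/bar.
B: 4 beats/bar ÷ 6 beats/chord = 2/3 chords/bar.
C: 4 beats/bar ÷ 5 beats/chord = 0.8 chords/bar.
D: 7 beats/bar ÷ 3 beats/chord = 7/3 chords/bar.
Slowest is B at 2/3 chords/bar.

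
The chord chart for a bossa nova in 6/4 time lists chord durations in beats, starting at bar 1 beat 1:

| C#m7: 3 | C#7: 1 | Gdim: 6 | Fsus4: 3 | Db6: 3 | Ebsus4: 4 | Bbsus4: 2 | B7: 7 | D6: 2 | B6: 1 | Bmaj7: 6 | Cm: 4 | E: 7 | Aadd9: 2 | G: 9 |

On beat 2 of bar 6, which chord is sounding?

Beat 2 of bar 6 is beat (6−1)×6 + 2 = 32 overall.
Running totals: C#m7 ends at 3, C#7 ends at 4, Gdim ends at 10, Fsus4 ends at 13, Db6 ends at 16, Ebsus4 ends at 20, Bbsus4 ends at 22, B7 ends at 29, D6 ends at 31, B6 ends at 32.
Beat 32 falls within B6.

B6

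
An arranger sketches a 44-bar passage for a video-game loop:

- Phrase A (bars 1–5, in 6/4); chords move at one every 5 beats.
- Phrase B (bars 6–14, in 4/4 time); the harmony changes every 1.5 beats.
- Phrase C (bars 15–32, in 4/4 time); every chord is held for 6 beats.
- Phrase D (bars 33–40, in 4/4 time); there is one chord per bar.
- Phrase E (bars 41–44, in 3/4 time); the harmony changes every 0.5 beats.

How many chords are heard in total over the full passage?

A has 30 beats and chords last 5 each, so 6 chords.
B has 36 beats and chords last 1.5 each, so 24 chords.
C has 72 beats and chords last 6 each, so 12 chords.
D has 32 beats and chords last 4 each, so 8 chords.
E has 12 beats and chords last 0.5 each, so 24 chords.
Total: 6 + 24 + 12 + 8 + 24 = 74.

74 chords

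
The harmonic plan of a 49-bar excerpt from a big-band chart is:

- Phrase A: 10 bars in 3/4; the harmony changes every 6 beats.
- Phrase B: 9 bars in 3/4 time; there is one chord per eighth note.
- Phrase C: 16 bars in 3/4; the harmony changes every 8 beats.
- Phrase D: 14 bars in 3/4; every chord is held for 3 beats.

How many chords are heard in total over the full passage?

79 chords

A: 10·3 = 30 beats, 30/6 = 5 chords.
B: 9·3 = 27 beats, 27/0.5 = 54 chords.
C: 16·3 = 48 beats, 48/8 = 6 chords.
D: 14·3 = 42 beats, 42/3 = 14 chords.
Total: 5 + 54 + 6 + 14 = 79.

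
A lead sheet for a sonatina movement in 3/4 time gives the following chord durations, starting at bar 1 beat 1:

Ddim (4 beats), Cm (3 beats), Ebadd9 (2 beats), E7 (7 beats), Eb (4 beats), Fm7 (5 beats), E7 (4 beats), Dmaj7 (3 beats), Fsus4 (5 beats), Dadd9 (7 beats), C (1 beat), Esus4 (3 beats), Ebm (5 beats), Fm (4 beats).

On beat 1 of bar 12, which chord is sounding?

Fsus4

Beat 1 of bar 12 is beat (12−1)×3 + 1 = 34 overall.
Running totals: Ddim ends at 4, Cm ends at 7, Ebadd9 ends at 9, E7 ends at 16, Eb ends at 20, Fm7 ends at 25, E7 ends at 29, Dmaj7 ends at 32, Fsus4 ends at 37.
Beat 34 falls within Fsus4.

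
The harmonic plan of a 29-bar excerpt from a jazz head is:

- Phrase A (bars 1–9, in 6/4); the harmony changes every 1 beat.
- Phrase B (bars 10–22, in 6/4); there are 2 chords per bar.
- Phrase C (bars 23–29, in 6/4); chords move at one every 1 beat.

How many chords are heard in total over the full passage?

A: 9·6 = 54 beats, 54/1 = 54 chords.
B: 13·6 = 78 beats, 78/3 = 26 chords.
C: 7·6 = 42 beats, 42/1 = 42 chords.
Total: 54 + 26 + 42 = 122.

122 chords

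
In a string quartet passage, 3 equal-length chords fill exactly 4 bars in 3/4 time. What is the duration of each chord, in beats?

4 beats

4 bars × 3 beats/bar = 12 beats total.
12 beats ÷ 3 chords = 4 beats per chord.
(That is a whole note.)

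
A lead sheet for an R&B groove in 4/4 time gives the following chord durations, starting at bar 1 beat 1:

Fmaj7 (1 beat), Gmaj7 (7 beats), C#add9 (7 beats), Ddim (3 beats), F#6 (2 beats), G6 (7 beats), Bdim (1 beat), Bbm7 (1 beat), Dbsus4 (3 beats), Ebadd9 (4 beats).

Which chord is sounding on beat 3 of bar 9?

Ebadd9

Beat 3 of bar 9 is beat (9−1)×4 + 3 = 35 overall.
Running totals: Fmaj7 ends at 1, Gmaj7 ends at 8, C#add9 ends at 15, Ddim ends at 18, F#6 ends at 20, G6 ends at 27, Bdim ends at 28, Bbm7 ends at 29, Dbsus4 ends at 32, Ebadd9 ends at 36.
Beat 35 falls within Ebadd9.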